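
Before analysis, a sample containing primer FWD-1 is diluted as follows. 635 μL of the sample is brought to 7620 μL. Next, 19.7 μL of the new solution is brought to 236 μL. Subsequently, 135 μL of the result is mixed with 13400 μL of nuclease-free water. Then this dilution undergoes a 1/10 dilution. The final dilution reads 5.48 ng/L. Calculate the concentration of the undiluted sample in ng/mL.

790 ng/mL

Overall dilution factor = 12 × 11.98 × 100.3 × 10 = 1.44 × 10⁵.
Original = 5.48 ng/L × 1.44 × 10⁵ = 7.90 × 10⁵ ng/L = 790 ng/mL.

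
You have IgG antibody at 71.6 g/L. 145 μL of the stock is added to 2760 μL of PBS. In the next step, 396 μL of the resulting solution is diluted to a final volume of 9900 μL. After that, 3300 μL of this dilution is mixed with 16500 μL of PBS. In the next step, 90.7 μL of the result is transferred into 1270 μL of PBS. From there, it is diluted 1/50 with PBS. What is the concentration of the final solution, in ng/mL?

31.8 ng/mL

Overall dilution factor = 20.03 × 25 × 6 × 15.00 × 50 = 2.25 × 10⁶.
71.6 g/L / 2.25 × 10⁶ = 3.18 × 10⁻⁵ g/L = 31.8 ng/mL.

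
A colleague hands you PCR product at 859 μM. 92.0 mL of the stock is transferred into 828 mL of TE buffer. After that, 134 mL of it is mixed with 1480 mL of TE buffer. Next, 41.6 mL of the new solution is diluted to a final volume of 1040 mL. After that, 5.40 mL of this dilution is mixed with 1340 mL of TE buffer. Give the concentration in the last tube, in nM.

Overall dilution factor = 10 × 12.04 × 25 × 249.1 = 7.50 × 10⁵.
859 μM / 7.50 × 10⁵ = 1.14 × 10⁻³ μM = 1.14 nM.

1.14 nM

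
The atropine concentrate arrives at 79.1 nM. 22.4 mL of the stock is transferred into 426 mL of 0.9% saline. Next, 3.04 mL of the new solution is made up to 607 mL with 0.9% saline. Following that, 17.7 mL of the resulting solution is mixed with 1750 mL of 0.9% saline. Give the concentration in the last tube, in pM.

Overall dilution factor = 20.02 × 199.7 × 99.87 = 3.99 × 10⁵.
79.1 nM / 3.99 × 10⁵ = 1.98 × 10⁻⁴ nM = 0.198 pM.

0.198 pM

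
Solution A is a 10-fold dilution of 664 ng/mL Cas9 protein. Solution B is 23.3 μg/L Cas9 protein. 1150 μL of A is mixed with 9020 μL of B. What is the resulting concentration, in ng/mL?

28.2 ng/mL

C_A = 664 ng/mL / 10 = 66.4 ng/mL.
C_B = 23.3 μg/L = 23.3 ng/mL.
C_mix = (C_A·V_A + C_B·V_B)/(V_A + V_B) = (66.4×1150 + 23.3×9020) / 10170 = 28.2 ng/mL.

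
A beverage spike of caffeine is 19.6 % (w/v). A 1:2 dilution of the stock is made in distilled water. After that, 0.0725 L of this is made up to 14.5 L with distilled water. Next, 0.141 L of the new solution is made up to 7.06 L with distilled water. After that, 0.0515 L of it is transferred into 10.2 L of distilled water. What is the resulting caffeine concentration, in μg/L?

49.2 μg/L

Overall dilution factor = 2 × 200 × 50.07 × 199.1 = 3.99 × 10⁶.
19.6 % (w/v) / 3.99 × 10⁶ = 4.92 × 10⁻⁶ % (w/v) = 49.2 μg/L.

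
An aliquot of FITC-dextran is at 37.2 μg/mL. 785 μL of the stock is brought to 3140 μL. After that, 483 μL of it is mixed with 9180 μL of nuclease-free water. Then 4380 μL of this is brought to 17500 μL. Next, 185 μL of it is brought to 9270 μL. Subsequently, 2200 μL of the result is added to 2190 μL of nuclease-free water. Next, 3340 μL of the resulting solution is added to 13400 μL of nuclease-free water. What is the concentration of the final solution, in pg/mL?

232 pg/mL

Overall dilution factor = 4 × 20.01 × 3.995 × 50.11 × 1.995 × 5.012 = 1.60 × 10⁵.
37.2 μg/mL / 1.60 × 10⁵ = 2.32 × 10⁻⁴ μg/mL = 232 pg/mL.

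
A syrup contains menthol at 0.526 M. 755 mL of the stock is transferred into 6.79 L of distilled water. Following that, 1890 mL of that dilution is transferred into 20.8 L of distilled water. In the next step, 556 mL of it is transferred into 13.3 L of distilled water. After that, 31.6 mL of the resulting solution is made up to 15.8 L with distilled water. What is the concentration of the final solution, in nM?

Overall dilution factor = 9.993 × 12.01 × 24.92 × 500 = 1.49 × 10⁶.
0.526 M / 1.49 × 10⁶ = 3.52 × 10⁻⁷ M = 352 nM.

352 nM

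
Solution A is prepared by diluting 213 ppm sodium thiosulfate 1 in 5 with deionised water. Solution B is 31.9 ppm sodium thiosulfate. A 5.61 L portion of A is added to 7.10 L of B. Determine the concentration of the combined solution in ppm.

36.6 ppm

C_A = 213 ppm / 5 = 42.6 ppm.
C_mix = (C_A·V_A + C_B·V_B)/(V_A + V_B) = (42.6×5.61 + 31.9×7.10) / 12.71 = 36.6 ppm.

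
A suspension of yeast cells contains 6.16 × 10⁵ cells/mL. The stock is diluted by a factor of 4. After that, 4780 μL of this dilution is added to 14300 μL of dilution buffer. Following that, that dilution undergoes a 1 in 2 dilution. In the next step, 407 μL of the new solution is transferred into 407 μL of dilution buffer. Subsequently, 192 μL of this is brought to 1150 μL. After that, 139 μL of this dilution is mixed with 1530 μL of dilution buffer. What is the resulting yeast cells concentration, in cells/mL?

Overall dilution factor = 4 × 3.992 × 2 × 2 × 5.990 × 12.01 = 4593.
6.16 × 10⁵ cells/mL / 4593 = 134 cells/mL.

134 cells/mL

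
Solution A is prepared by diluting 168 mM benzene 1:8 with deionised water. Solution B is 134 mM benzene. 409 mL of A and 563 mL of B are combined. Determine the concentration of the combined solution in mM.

C_A = 168 mM / 8 = 21.0 mM.
C_mix = (C_A·V_A + C_B·V_B)/(V_A + V_B) = (21.0×409 + 134×563) / 972.0 = 86.5 mM.

86.5 mM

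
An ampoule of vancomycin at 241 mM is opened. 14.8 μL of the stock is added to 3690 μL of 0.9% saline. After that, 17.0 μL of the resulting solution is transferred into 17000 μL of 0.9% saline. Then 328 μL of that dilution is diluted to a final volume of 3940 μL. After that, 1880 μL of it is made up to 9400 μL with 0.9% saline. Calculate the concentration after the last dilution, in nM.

Overall dilution factor = 250.3 × 1001 × 12.01 × 5 = 1.50 × 10⁷.
241 mM / 1.50 × 10⁷ = 1.60 × 10⁻⁵ mM = 16.0 nM.

16.0 nM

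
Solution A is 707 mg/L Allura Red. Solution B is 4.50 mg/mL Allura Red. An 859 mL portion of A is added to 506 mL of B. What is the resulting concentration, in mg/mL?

C_B = 4.50 mg/mL = 4500 mg/L.
C_mix = (C_A·V_A + C_B·V_B)/(V_A + V_B) = (707×859 + 4500×506) / 1365 = 2113 mg/L = 2.11 mg/mL.

2.11 mg/mL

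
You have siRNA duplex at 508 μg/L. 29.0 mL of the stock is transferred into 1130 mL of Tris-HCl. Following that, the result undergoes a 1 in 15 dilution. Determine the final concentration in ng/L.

Overall dilution factor = 39.97 × 15 = 599.
508 μg/L / 599 = 0.847 μg/L = 847 ng/L.

847 ng/L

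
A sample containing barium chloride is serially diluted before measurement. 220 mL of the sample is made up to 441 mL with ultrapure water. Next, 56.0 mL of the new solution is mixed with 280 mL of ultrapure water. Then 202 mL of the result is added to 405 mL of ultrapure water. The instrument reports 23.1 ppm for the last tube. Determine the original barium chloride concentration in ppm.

835 ppm

Overall dilution factor = 2.005 × 6 × 3.005 = 36.1.
Original = 23.1 ppm × 36.1 = 835 ppm.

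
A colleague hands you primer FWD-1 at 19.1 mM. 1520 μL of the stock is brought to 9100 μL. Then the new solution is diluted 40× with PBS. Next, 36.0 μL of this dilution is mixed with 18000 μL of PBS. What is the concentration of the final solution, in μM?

Overall dilution factor = 5.987 × 40 × 501 = 1.20 × 10⁵.
19.1 mM / 1.20 × 10⁵ = 1.59 × 10⁻⁴ mM = 0.159 μM.

0.159 μM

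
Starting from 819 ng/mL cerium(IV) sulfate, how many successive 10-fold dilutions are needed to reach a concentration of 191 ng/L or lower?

Need 10ⁿ ≥ 4288, so n ≥ log(4288)/log(10) = 3.63.
Minimum whole steps: n = 4.

4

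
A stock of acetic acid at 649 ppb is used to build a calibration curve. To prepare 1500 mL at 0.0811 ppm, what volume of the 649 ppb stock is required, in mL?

187 mL

0.0811 ppm = 81.1 ppb.
V₁ = C₂V₂/C₁ = 81.1 × 1500 / 649 = 187 mL.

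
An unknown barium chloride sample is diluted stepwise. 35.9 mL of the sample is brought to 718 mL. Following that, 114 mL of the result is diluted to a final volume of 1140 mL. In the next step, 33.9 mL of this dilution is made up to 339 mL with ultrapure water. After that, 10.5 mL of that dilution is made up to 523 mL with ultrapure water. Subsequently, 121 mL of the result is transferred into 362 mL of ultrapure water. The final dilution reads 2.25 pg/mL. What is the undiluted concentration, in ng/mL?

Overall dilution factor = 20 × 10 × 10 × 49.81 × 3.992 = 3.98 × 10⁵.
Original = 2.25 pg/mL × 3.98 × 10⁵ = 8.95 × 10⁵ pg/mL = 895 ng/mL.

895 ng/mL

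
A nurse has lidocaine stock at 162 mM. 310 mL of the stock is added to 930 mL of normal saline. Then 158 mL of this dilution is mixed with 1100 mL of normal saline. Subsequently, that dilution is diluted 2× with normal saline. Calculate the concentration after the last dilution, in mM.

Overall dilution factor = 4 × 7.962 × 2 = 63.7.
162 mM / 63.7 = 2.54 mM.

2.54 mM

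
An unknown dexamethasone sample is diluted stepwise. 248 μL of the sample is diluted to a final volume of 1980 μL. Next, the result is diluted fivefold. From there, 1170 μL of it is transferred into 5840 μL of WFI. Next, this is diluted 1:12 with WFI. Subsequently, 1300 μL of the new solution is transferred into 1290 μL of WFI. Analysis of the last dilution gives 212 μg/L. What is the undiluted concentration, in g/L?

Overall dilution factor = 7.984 × 5 × 5.991 × 12 × 1.992 = 5718.
Original = 212 μg/L × 5718 = 1.21 × 10⁶ μg/L = 1.21 g/L.

1.21 g/L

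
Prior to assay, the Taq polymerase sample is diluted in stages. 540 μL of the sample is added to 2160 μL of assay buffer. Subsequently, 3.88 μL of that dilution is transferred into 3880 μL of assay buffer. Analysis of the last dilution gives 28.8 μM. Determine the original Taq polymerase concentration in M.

0.144 M

Overall dilution factor = 5 × 1001 = 5005.
Original = 28.8 μM × 5005 = 1.44 × 10⁵ μM = 0.144 M.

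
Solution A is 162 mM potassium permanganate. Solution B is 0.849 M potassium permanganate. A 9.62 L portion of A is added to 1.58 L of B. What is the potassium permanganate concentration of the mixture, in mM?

259 mM

C_B = 0.849 M = 849 mM.
C_mix = (C_A·V_A + C_B·V_B)/(V_A + V_B) = (162×9.62 + 849×1.58) / 11.20 = 259 mM.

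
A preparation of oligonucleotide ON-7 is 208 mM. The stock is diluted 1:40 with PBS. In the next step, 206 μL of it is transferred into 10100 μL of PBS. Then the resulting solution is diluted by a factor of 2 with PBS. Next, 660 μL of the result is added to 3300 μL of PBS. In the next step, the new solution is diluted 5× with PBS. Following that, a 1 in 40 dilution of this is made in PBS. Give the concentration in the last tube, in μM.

Overall dilution factor = 40 × 50.03 × 2 × 6 × 5 × 40 = 4.80 × 10⁶.
208 mM / 4.80 × 10⁶ = 4.33 × 10⁻⁵ mM = 0.0433 μM.

0.0433 μM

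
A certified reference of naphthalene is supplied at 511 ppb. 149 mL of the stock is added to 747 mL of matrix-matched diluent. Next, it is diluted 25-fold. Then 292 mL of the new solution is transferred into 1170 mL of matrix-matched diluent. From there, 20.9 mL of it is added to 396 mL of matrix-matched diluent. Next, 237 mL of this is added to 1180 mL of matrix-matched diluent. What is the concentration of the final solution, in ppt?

Overall dilution factor = 6.013 × 25 × 5.007 × 19.95 × 5.979 = 8.98 × 10⁴.
511 ppb / 8.98 × 10⁴ = 5.69 × 10⁻³ ppb = 5.69 ppt.

5.69 ppt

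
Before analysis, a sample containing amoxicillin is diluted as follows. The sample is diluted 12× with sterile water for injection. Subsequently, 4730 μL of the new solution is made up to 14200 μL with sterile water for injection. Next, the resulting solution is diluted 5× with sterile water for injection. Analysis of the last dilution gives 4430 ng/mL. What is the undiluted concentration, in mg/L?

798 mg/L

Overall dilution factor = 12 × 3.002 × 5 = 180.
Original = 4430 ng/mL × 180 = 7.98 × 10⁵ ng/mL = 798 mg/L.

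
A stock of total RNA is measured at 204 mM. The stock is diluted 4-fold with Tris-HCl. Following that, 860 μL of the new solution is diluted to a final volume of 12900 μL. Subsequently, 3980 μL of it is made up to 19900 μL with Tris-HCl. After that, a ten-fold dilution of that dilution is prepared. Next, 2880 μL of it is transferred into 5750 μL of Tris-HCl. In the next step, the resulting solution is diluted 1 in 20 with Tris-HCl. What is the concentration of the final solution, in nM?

Overall dilution factor = 4 × 15 × 5 × 10 × 2.997 × 20 = 1.80 × 10⁵.
204 mM / 1.80 × 10⁵ = 1.13 × 10⁻³ mM = 1130 nM.

1130 nM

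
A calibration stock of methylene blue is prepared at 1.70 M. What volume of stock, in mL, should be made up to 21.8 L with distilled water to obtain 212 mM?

2720 mL

212 mM = 0.212 M.
V₁ = C₂V₂/C₁ = 0.212 × 21.8 / 1.70 = 2.72 L = 2720 mL.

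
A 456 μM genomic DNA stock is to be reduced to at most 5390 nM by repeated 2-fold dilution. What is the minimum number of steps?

7

Need 2ⁿ ≥ 84.6, so n ≥ log(84.6)/log(2) = 6.40.
Minimum whole steps: n = 7.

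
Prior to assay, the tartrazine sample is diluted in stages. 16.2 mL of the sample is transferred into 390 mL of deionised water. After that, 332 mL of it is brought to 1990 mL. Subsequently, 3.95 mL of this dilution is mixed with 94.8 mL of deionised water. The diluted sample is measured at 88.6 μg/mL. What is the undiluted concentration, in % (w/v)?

33.3 % (w/v)

Overall dilution factor = 25.07 × 5.994 × 25 = 3757.
Original = 88.6 μg/mL × 3757 = 3.33 × 10⁵ μg/mL = 33.3 % (w/v).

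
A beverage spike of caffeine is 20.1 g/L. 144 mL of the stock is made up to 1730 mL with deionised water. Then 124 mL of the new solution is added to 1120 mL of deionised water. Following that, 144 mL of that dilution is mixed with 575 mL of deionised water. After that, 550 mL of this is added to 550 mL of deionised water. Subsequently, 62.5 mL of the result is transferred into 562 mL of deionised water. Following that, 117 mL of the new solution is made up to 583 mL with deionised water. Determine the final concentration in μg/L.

335 μg/L

Overall dilution factor = 12.01 × 10.03 × 4.993 × 2 × 9.992 × 4.983 = 5.99 × 10⁴.
20.1 g/L / 5.99 × 10⁴ = 3.35 × 10⁻⁴ g/L = 335 μg/L.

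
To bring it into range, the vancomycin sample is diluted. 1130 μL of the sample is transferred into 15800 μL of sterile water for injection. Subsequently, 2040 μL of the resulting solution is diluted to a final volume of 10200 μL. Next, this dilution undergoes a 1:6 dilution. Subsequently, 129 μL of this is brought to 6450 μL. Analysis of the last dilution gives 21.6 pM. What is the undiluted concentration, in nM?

Overall dilution factor = 14.98 × 5 × 6 × 50 = 2.25 × 10⁴.
Original = 21.6 pM × 2.25 × 10⁴ = 4.85 × 10⁵ pM = 485 nM.

485 nM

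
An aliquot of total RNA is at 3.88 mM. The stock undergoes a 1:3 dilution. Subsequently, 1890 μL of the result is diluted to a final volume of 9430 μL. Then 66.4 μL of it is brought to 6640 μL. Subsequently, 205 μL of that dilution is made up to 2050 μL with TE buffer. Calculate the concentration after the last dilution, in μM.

Overall dilution factor = 3 × 4.989 × 100 × 10 = 1.50 × 10⁴.
3.88 mM / 1.50 × 10⁴ = 2.59 × 10⁻⁴ mM = 0.259 μM.

0.259 μM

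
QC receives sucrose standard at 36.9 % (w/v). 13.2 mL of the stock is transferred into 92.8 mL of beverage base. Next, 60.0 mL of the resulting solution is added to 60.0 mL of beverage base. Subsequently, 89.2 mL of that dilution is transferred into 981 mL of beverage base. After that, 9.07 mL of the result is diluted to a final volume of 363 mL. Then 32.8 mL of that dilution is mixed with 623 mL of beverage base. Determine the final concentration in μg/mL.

2.39 μg/mL

Overall dilution factor = 8.030 × 2 × 12.00 × 40.02 × 19.99 = 1.54 × 10⁵.
36.9 % (w/v) / 1.54 × 10⁵ = 2.39 × 10⁻⁴ % (w/v) = 2.39 μg/mL.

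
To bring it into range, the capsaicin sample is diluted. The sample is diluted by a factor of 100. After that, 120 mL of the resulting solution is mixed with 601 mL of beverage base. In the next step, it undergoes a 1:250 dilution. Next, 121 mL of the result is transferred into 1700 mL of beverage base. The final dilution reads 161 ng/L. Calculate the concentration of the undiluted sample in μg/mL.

364 μg/mL

Overall dilution factor = 100 × 6.008 × 250 × 15.05 = 2.26 × 10⁶.
Original = 161 ng/L × 2.26 × 10⁶ = 3.64 × 10⁸ ng/L = 364 μg/mL.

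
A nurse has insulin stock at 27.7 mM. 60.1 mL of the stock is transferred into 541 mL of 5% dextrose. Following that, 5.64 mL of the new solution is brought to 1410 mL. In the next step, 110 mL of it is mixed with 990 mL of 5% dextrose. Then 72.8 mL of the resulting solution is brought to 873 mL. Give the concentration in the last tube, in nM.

Overall dilution factor = 10.00 × 250 × 10 × 11.99 = 3.00 × 10⁵.
27.7 mM / 3.00 × 10⁵ = 9.24 × 10⁻⁵ mM = 92.4 nM.

92.4 nM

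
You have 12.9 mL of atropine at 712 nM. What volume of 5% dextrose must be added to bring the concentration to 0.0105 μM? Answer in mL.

862 mL

0.0105 μM = 10.5 nM.
V₂ = C₁V₁/C₂ = 712 × 12.9 / 10.5 = 875 mL.
Diluent to add = V₂ − V₁ = 875 − 12.9 = 862 mL.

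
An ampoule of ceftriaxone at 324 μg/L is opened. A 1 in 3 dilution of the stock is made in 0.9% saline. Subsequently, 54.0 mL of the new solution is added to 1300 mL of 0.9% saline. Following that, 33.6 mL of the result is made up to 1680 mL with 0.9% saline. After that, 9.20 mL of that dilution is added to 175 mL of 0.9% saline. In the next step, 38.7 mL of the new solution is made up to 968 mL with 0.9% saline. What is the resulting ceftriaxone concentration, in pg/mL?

Overall dilution factor = 3 × 25.07 × 50 × 20.02 × 25.01 = 1.88 × 10⁶.
324 μg/L / 1.88 × 10⁶ = 1.72 × 10⁻⁴ μg/L = 0.172 pg/mL.

0.172 pg/mL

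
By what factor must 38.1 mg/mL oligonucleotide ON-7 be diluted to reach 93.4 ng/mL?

Factor = C₀/C_target = 38.1 mg/mL / 93.4 ng/mL = 4.08 × 10⁵.

4.08 × 10⁵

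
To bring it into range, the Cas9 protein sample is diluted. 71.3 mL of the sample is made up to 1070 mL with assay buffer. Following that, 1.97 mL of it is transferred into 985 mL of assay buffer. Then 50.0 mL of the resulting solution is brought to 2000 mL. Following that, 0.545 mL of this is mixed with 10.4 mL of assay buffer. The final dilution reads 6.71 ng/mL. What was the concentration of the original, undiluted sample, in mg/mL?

Overall dilution factor = 15.01 × 501 × 40 × 20.08 = 6.04 × 10⁶.
Original = 6.71 ng/mL × 6.04 × 10⁶ = 4.05 × 10⁷ ng/mL = 40.5 mg/mL.

40.5 mg/mL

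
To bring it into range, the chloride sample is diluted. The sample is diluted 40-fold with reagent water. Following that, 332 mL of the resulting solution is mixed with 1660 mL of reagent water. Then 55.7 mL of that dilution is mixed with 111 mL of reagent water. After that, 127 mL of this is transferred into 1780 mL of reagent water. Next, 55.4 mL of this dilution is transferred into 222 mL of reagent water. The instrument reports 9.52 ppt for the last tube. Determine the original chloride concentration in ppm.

Overall dilution factor = 40 × 6 × 2.993 × 15.02 × 5.007 = 5.40 × 10⁴.
Original = 9.52 ppt × 5.40 × 10⁴ = 5.14 × 10⁵ ppt = 0.514 ppm.

0.514 ppm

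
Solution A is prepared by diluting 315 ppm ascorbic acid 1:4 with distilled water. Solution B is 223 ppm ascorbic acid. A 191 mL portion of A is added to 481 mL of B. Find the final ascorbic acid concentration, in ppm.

C_A = 315 ppm / 4 = 78.8 ppm.
C_mix = (C_A·V_A + C_B·V_B)/(V_A + V_B) = (78.8×191 + 223×481) / 672.0 = 182 ppm.

182 ppm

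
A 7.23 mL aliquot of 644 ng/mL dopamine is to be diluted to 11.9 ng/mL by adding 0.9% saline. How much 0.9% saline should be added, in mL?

384 mL

V₂ = C₁V₁/C₂ = 644 × 7.23 / 11.9 = 391 mL.
Diluent to add = V₂ − V₁ = 391 − 7.23 = 384 mL.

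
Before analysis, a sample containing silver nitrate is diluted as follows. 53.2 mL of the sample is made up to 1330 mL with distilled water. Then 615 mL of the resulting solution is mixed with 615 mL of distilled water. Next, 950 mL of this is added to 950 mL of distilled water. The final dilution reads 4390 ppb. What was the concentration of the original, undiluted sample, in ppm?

Overall dilution factor = 25 × 2 × 2 = 100.
Original = 4390 ppb × 100 = 4.39 × 10⁵ ppb = 439 ppm.

439 ppm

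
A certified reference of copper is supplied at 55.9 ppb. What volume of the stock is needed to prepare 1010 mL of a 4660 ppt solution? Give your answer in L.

0.0842 L

4660 ppt = 4.66 ppb.
V₁ = C₂V₂/C₁ = 4.66 × 1010 / 55.9 = 84.2 mL = 0.0842 L.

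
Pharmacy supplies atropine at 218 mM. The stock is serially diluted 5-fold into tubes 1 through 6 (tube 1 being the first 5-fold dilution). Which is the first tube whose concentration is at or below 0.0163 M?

Tube n has concentration 218 mM / 5ⁿ.
Need 5ⁿ ≥ 218 mM / 0.0163 M = 13.4, so n ≥ 1.61.
First such tube: n = 2.

tube 2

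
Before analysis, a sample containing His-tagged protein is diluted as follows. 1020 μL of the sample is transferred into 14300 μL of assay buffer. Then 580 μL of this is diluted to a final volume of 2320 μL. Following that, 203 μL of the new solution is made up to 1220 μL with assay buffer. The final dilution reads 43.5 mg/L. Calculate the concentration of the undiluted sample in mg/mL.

Overall dilution factor = 15.02 × 4 × 6.010 = 361.
Original = 43.5 mg/L × 361 = 1.57 × 10⁴ mg/L = 15.7 mg/mL.

15.7 mg/mL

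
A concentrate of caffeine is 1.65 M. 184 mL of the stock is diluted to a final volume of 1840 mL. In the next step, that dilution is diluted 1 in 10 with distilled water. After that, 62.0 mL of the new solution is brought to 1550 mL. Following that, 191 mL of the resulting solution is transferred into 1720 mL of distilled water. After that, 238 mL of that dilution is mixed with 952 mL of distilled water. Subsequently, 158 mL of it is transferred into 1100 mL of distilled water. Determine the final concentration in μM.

1.66 μM

Overall dilution factor = 10 × 10 × 25 × 10.01 × 5 × 7.962 = 9.96 × 10⁵.
1.65 M / 9.96 × 10⁵ = 1.66 × 10⁻⁶ M = 1.66 μM.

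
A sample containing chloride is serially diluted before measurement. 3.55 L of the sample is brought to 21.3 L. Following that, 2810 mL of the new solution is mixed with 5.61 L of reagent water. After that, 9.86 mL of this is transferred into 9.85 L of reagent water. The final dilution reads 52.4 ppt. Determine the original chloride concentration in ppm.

0.942 ppm

Overall dilution factor = 6 × 2.996 × 1000.0 = 1.80 × 10⁴.
Original = 52.4 ppt × 1.80 × 10⁴ = 9.42 × 10⁵ ppt = 0.942 ppm.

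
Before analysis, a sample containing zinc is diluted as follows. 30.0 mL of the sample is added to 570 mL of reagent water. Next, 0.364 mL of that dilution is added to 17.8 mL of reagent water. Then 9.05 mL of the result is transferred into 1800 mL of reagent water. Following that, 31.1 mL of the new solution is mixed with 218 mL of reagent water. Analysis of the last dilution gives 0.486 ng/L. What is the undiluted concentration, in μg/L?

777 μg/L

Overall dilution factor = 20 × 49.90 × 199.9 × 8.010 = 1.60 × 10⁶.
Original = 0.486 ng/L × 1.60 × 10⁶ = 7.77 × 10⁵ ng/L = 777 μg/L.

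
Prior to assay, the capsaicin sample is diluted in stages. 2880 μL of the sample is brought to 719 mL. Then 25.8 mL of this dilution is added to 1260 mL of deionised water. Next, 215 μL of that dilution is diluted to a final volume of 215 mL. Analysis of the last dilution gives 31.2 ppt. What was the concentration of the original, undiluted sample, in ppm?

388 ppm

Overall dilution factor = 249.7 × 49.84 × 1000 = 1.24 × 10⁷.
Original = 31.2 ppt × 1.24 × 10⁷ = 3.88 × 10⁸ ppt = 388 ppm.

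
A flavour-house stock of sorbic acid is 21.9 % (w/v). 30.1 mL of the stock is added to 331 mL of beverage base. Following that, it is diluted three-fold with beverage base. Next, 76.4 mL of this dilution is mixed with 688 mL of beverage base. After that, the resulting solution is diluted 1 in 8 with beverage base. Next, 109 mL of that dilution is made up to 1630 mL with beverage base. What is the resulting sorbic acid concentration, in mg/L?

Overall dilution factor = 12.00 × 3 × 10.01 × 8 × 14.95 = 4.31 × 10⁴.
21.9 % (w/v) / 4.31 × 10⁴ = 5.08 × 10⁻⁴ % (w/v) = 5.08 mg/L.

5.08 mg/L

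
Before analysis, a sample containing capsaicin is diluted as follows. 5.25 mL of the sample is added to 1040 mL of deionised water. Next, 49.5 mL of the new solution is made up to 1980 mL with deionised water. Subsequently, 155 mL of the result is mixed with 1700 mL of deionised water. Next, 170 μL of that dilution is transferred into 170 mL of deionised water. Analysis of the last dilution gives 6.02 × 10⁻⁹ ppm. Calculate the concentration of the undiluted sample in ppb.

Overall dilution factor = 199.1 × 40 × 11.97 × 1001 = 9.54 × 10⁷.
Original = 6.02 × 10⁻⁹ ppm × 9.54 × 10⁷ = 0.574 ppm = 574 ppb.

574 ppb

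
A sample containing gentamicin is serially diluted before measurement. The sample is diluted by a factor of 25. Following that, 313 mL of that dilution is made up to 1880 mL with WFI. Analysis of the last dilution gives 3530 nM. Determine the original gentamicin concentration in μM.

530 μM

Overall dilution factor = 25 × 6.006 = 150.
Original = 3530 nM × 150 = 5.30 × 10⁵ nM = 530 μM.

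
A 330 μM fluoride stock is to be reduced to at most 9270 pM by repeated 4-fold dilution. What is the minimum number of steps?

Need 4ⁿ ≥ 3.56 × 10⁴, so n ≥ log(3.56 × 10⁴)/log(4) = 7.56.
Minimum whole steps: n = 8.

8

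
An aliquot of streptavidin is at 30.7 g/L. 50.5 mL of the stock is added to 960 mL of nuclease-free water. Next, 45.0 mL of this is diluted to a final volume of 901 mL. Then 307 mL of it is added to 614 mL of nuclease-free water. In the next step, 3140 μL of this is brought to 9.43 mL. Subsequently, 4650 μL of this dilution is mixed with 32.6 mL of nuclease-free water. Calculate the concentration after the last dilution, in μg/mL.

1.06 μg/mL

Overall dilution factor = 20.01 × 20.02 × 3 × 3.003 × 8.011 = 2.89 × 10⁴.
30.7 g/L / 2.89 × 10⁴ = 1.06 × 10⁻³ g/L = 1.06 μg/mL.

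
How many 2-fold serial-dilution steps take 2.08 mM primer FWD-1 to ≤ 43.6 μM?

6

Need 2ⁿ ≥ 47.7, so n ≥ log(47.7)/log(2) = 5.58.
Minimum whole steps: n = 6.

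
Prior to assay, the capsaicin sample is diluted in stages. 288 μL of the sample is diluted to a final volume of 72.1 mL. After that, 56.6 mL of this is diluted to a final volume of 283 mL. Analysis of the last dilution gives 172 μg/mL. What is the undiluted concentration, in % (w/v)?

21.5 % (w/v)

Overall dilution factor = 250.3 × 5 = 1252.
Original = 172 μg/mL × 1252 = 2.15 × 10⁵ μg/mL = 21.5 % (w/v).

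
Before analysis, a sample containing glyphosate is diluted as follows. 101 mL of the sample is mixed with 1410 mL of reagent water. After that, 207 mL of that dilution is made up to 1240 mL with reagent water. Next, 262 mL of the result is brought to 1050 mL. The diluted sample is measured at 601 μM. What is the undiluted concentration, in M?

Overall dilution factor = 14.96 × 5.990 × 4.008 = 359.
Original = 601 μM × 359 = 2.16 × 10⁵ μM = 0.216 M.

0.216 M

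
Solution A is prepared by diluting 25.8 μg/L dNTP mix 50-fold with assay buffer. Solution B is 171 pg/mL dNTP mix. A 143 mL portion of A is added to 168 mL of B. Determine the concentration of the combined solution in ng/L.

C_A = 25.8 μg/L / 50 = 0.516 μg/L.
C_B = 171 pg/mL = 0.171 μg/L.
C_mix = (C_A·V_A + C_B·V_B)/(V_A + V_B) = (0.516×143 + 0.171×168) / 311.0 = 0.330 μg/L = 330 ng/L.

330 ng/L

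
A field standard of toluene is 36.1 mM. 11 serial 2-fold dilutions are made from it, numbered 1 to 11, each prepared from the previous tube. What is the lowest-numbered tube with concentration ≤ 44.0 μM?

Tube n has concentration 36.1 mM / 2ⁿ.
Need 2ⁿ ≥ 36.1 mM / 44.0 μM = 820, so n ≥ 9.68.
First such tube: n = 10.

tube 10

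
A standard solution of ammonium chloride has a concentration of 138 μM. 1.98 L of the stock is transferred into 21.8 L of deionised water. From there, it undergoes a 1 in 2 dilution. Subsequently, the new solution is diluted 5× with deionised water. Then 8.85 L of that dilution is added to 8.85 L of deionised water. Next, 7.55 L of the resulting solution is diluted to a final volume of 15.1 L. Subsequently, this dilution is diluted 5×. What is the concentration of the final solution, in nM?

57.5 nM

Overall dilution factor = 12.01 × 2 × 5 × 2 × 2 × 5 = 2402.
138 μM / 2402 = 0.0575 μM = 57.5 nM.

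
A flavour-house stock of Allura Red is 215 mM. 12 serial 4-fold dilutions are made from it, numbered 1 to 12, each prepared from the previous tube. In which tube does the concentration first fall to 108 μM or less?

Tube n has concentration 215 mM / 4ⁿ.
Need 4ⁿ ≥ 215 mM / 108 μM = 1991, so n ≥ 5.48.
First such tube: n = 6.

tube 6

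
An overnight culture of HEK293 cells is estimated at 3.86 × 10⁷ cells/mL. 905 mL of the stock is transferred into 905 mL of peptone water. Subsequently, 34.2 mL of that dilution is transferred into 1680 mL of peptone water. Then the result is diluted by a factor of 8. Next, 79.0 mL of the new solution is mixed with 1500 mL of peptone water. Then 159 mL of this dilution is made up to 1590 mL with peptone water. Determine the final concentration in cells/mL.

241 cells/mL

Overall dilution factor = 2 × 50.12 × 8 × 19.99 × 10 = 1.60 × 10⁵.
3.86 × 10⁷ cells/mL / 1.60 × 10⁵ = 241 cells/mL.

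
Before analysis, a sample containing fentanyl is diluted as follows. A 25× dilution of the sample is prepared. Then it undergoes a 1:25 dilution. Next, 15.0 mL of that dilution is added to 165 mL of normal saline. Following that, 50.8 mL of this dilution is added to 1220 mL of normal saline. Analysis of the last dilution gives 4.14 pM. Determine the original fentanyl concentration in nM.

Overall dilution factor = 25 × 25 × 12 × 25.02 = 1.88 × 10⁵.
Original = 4.14 pM × 1.88 × 10⁵ = 7.77 × 10⁵ pM = 777 nM.

777 nM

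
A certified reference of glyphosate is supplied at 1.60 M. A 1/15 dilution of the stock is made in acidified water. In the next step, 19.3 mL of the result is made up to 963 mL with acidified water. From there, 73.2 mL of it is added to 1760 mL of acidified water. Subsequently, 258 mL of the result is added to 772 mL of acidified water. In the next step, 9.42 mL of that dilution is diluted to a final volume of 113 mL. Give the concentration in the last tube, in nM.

Overall dilution factor = 15 × 49.90 × 25.04 × 3.992 × 12.00 = 8.98 × 10⁵.
1.60 M / 8.98 × 10⁵ = 1.78 × 10⁻⁶ M = 1780 nM.

1780 nM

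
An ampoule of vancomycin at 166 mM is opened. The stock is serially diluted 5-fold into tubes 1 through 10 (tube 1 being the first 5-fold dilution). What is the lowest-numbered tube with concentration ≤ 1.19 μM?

Tube n has concentration 166 mM / 5ⁿ.
Need 5ⁿ ≥ 166 mM / 1.19 μM = 1.39 × 10⁵, so n ≥ 7.36.
First such tube: n = 8.

tube 8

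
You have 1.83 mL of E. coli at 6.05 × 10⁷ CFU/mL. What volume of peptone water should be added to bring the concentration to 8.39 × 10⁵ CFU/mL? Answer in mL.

V₂ = C₁V₁/C₂ = 6.05 × 10⁷ × 1.83 / 8.39 × 10⁵ = 132 mL.
Diluent to add = V₂ − V₁ = 132 − 1.83 = 130 mL.

130 mL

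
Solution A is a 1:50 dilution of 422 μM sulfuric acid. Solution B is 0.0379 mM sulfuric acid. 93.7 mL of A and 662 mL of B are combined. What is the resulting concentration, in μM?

C_A = 422 μM / 50 = 8.44 μM.
C_B = 0.0379 mM = 37.9 μM.
C_mix = (C_A·V_A + C_B·V_B)/(V_A + V_B) = (8.44×93.7 + 37.9×662) / 755.7 = 34.2 μM.

34.2 μM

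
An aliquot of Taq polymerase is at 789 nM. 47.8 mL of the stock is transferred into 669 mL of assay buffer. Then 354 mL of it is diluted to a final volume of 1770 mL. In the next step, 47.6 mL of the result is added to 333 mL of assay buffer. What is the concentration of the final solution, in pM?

Overall dilution factor = 15.00 × 5 × 7.996 = 600.
789 nM / 600 = 1.32 nM = 1320 pM.

1320 pM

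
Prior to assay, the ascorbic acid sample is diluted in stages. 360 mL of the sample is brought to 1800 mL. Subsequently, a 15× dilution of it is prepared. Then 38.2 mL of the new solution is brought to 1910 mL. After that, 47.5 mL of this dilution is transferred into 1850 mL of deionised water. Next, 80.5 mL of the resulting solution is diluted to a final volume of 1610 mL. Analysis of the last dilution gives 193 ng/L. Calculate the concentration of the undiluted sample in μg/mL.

Overall dilution factor = 5 × 15 × 50 × 39.95 × 20 = 3.00 × 10⁶.
Original = 193 ng/L × 3.00 × 10⁶ = 5.78 × 10⁸ ng/L = 578 μg/mL.

578 μg/mL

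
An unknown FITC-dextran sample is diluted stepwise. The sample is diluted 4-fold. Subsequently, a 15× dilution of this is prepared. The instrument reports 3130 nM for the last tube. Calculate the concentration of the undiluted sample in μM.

Overall dilution factor = 4 × 15 = 60.0.
Original = 3130 nM × 60.0 = 1.88 × 10⁵ nM = 188 μM.

188 μM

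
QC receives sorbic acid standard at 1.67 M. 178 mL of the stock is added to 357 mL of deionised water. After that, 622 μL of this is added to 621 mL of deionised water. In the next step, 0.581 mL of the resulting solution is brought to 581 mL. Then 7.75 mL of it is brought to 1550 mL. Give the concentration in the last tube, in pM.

2780 pM

Overall dilution factor = 3.006 × 999.4 × 1000 × 200 = 6.01 × 10⁸.
1.67 M / 6.01 × 10⁸ = 2.78 × 10⁻⁹ M = 2780 pM.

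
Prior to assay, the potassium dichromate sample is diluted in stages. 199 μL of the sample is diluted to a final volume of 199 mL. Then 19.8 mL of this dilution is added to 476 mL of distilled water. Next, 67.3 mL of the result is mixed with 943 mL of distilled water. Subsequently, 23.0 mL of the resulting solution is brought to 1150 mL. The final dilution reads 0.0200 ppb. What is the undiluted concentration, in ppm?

Overall dilution factor = 1000 × 25.04 × 15.01 × 50 = 1.88 × 10⁷.
Original = 0.0200 ppb × 1.88 × 10⁷ = 3.76 × 10⁵ ppb = 376 ppm.

376 ppm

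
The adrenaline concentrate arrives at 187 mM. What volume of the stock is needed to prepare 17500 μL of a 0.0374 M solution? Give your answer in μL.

3500 μL

0.0374 M = 37.4 mM.
V₁ = C₂V₂/C₁ = 37.4 × 17500 / 187 = 3500 μL.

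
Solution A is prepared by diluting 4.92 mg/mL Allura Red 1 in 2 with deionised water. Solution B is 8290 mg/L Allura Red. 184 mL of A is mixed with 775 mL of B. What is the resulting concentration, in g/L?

7.17 g/L

C_A = 4.92 mg/mL / 2 = 2.46 mg/mL.
C_B = 8290 mg/L = 8.29 mg/mL.
C_mix = (C_A·V_A + C_B·V_B)/(V_A + V_B) = (2.46×184 + 8.29×775) / 959.0 = 7.17 mg/mL = 7.17 g/L.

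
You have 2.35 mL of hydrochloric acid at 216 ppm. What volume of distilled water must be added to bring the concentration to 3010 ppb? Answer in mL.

166 mL

3010 ppb = 3.01 ppm.
V₂ = C₁V₁/C₂ = 216 × 2.35 / 3.01 = 169 mL.
Diluent to add = V₂ − V₁ = 169 − 2.35 = 166 mL.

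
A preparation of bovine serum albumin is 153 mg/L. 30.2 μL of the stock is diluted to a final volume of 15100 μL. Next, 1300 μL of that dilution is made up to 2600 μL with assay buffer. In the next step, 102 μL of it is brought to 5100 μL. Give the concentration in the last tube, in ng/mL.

3.06 ng/mL

Overall dilution factor = 500 × 2 × 50 = 5.00 × 10⁴.
153 mg/L / 5.00 × 10⁴ = 3.06 × 10⁻³ mg/L = 3.06 ng/mL.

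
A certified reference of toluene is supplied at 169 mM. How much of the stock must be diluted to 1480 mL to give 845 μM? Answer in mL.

845 μM = 0.845 mM.
V₁ = C₂V₂/C₁ = 0.845 × 1480 / 169 = 7.40 mL.

7.40 mL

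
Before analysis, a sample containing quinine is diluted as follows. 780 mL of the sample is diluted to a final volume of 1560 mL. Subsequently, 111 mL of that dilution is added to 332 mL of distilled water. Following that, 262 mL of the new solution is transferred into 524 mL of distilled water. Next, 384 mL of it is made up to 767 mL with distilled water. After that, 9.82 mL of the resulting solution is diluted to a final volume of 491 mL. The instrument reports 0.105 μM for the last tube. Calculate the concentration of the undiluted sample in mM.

Overall dilution factor = 2 × 3.991 × 3 × 1.997 × 50 = 2391.
Original = 0.105 μM × 2391 = 251 μM = 0.251 mM.

0.251 mM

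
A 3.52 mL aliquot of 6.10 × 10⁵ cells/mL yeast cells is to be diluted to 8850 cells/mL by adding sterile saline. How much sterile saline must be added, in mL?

V₂ = C₁V₁/C₂ = 6.10 × 10⁵ × 3.52 / 8850 = 243 mL.
Diluent to add = V₂ − V₁ = 243 − 3.52 = 239 mL.

239 mL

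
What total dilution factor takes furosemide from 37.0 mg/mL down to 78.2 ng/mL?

4.73 × 10⁵

Factor = C₀/C_target = 37.0 mg/mL / 78.2 ng/mL = 4.73 × 10⁵.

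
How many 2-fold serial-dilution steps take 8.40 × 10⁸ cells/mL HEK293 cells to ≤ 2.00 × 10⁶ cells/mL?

Need 2ⁿ ≥ 420, so n ≥ log(420)/log(2) = 8.71.
Minimum whole steps: n = 9.

9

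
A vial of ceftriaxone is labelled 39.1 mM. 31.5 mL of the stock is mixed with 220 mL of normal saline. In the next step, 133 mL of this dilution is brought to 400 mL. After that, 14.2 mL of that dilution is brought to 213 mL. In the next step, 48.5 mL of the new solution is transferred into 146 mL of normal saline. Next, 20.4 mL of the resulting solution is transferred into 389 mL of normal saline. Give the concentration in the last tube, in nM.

Overall dilution factor = 7.984 × 3.008 × 15 × 4.010 × 20.07 = 2.90 × 10⁴.
39.1 mM / 2.90 × 10⁴ = 1.35 × 10⁻³ mM = 1350 nM.

1350 nM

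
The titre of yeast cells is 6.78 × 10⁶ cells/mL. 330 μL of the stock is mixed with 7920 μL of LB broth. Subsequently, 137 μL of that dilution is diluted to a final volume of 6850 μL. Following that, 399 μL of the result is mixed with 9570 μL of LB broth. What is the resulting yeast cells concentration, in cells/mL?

217 cells/mL

Overall dilution factor = 25 × 50 × 24.98 = 3.12 × 10⁴.
6.78 × 10⁶ cells/mL / 3.12 × 10⁴ = 217 cells/mL.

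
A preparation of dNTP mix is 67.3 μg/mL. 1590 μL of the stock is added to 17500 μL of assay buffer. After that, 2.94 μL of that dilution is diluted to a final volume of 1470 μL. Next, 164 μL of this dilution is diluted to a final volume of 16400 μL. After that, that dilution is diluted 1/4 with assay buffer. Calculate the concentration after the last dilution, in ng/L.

Overall dilution factor = 12.01 × 500 × 100 × 4 = 2.40 × 10⁶.
67.3 μg/mL / 2.40 × 10⁶ = 2.80 × 10⁻⁵ μg/mL = 28.0 ng/L.

28.0 ng/L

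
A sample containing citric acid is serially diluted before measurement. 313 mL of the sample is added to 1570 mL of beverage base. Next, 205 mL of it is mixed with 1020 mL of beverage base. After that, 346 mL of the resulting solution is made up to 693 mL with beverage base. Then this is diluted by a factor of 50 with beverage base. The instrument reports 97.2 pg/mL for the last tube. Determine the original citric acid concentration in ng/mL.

350 ng/mL

Overall dilution factor = 6.016 × 5.976 × 2.003 × 50 = 3600.
Original = 97.2 pg/mL × 3600 = 3.50 × 10⁵ pg/mL = 350 ng/mL.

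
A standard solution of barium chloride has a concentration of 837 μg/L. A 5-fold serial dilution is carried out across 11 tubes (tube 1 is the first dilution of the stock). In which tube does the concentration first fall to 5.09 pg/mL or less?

tube 8

Tube n has concentration 837 μg/L / 5ⁿ.
Need 5ⁿ ≥ 837 μg/L / 5.09 pg/mL = 1.64 × 10⁵, so n ≥ 7.46.
First such tube: n = 8.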